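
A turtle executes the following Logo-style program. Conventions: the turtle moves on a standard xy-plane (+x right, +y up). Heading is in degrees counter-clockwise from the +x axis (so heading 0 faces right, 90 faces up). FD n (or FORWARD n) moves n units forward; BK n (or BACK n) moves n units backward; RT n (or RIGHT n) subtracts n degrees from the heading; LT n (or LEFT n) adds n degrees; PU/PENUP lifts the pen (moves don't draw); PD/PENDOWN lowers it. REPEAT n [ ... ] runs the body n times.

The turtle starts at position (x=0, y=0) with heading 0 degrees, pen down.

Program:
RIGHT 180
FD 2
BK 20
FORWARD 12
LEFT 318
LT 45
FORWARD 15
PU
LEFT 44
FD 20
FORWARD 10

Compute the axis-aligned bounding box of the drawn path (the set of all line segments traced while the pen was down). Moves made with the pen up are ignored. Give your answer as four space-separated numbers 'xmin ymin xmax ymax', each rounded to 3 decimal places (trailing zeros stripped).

Answer: -8.979 -0.785 18 0

Derivation:
Executing turtle program step by step:
Start: pos=(0,0), heading=0, pen down
RT 180: heading 0 -> 180
FD 2: (0,0) -> (-2,0) [heading=180, draw]
BK 20: (-2,0) -> (18,0) [heading=180, draw]
FD 12: (18,0) -> (6,0) [heading=180, draw]
LT 318: heading 180 -> 138
LT 45: heading 138 -> 183
FD 15: (6,0) -> (-8.979,-0.785) [heading=183, draw]
PU: pen up
LT 44: heading 183 -> 227
FD 20: (-8.979,-0.785) -> (-22.619,-15.412) [heading=227, move]
FD 10: (-22.619,-15.412) -> (-29.439,-22.726) [heading=227, move]
Final: pos=(-29.439,-22.726), heading=227, 4 segment(s) drawn

Segment endpoints: x in {-8.979, -2, 0, 6, 18}, y in {-0.785, 0, 0, 0, 0}
xmin=-8.979, ymin=-0.785, xmax=18, ymax=0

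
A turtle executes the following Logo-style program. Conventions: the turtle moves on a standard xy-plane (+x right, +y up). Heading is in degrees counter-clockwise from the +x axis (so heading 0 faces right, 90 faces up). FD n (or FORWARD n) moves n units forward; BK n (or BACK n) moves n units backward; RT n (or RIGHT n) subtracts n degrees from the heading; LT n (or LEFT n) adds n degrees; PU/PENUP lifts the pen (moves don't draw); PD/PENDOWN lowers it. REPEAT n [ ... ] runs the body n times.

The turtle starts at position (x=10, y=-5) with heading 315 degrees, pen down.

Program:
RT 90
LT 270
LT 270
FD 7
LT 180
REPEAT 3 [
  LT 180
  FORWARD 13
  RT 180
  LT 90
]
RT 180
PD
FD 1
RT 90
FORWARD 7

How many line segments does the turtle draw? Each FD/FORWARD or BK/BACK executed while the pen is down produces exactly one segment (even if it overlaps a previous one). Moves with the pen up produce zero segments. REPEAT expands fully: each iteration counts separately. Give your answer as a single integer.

Executing turtle program step by step:
Start: pos=(10,-5), heading=315, pen down
RT 90: heading 315 -> 225
LT 270: heading 225 -> 135
LT 270: heading 135 -> 45
FD 7: (10,-5) -> (14.95,-0.05) [heading=45, draw]
LT 180: heading 45 -> 225
REPEAT 3 [
  -- iteration 1/3 --
  LT 180: heading 225 -> 45
  FD 13: (14.95,-0.05) -> (24.142,9.142) [heading=45, draw]
  RT 180: heading 45 -> 225
  LT 90: heading 225 -> 315
  -- iteration 2/3 --
  LT 180: heading 315 -> 135
  FD 13: (24.142,9.142) -> (14.95,18.335) [heading=135, draw]
  RT 180: heading 135 -> 315
  LT 90: heading 315 -> 45
  -- iteration 3/3 --
  LT 180: heading 45 -> 225
  FD 13: (14.95,18.335) -> (5.757,9.142) [heading=225, draw]
  RT 180: heading 225 -> 45
  LT 90: heading 45 -> 135
]
RT 180: heading 135 -> 315
PD: pen down
FD 1: (5.757,9.142) -> (6.464,8.435) [heading=315, draw]
RT 90: heading 315 -> 225
FD 7: (6.464,8.435) -> (1.515,3.485) [heading=225, draw]
Final: pos=(1.515,3.485), heading=225, 6 segment(s) drawn
Segments drawn: 6

Answer: 6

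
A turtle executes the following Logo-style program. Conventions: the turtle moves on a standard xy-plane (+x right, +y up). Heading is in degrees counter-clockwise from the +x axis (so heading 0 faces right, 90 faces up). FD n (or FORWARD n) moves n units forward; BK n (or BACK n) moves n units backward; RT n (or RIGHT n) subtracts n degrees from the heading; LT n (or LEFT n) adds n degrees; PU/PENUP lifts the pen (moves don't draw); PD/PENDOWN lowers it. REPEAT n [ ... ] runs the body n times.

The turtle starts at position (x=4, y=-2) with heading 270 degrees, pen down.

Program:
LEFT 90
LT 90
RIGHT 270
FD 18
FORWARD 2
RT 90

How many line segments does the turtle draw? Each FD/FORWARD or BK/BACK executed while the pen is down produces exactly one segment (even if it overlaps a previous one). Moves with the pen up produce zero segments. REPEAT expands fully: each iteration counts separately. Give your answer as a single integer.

Executing turtle program step by step:
Start: pos=(4,-2), heading=270, pen down
LT 90: heading 270 -> 0
LT 90: heading 0 -> 90
RT 270: heading 90 -> 180
FD 18: (4,-2) -> (-14,-2) [heading=180, draw]
FD 2: (-14,-2) -> (-16,-2) [heading=180, draw]
RT 90: heading 180 -> 90
Final: pos=(-16,-2), heading=90, 2 segment(s) drawn
Segments drawn: 2

Answer: 2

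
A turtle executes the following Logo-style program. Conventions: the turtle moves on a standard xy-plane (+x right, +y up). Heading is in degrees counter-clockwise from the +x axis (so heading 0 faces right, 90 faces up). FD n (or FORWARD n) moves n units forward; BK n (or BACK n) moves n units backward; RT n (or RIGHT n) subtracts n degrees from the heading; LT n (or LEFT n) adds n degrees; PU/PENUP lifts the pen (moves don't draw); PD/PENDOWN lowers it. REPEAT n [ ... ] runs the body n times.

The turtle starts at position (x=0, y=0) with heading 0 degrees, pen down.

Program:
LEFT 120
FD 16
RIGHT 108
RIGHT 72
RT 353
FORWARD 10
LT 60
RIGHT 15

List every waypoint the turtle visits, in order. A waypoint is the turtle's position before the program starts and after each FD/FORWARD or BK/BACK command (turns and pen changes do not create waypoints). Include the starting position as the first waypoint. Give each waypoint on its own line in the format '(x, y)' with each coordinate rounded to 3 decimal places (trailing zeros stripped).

Answer: (0, 0)
(-8, 13.856)
(-1.982, 5.87)

Derivation:
Executing turtle program step by step:
Start: pos=(0,0), heading=0, pen down
LT 120: heading 0 -> 120
FD 16: (0,0) -> (-8,13.856) [heading=120, draw]
RT 108: heading 120 -> 12
RT 72: heading 12 -> 300
RT 353: heading 300 -> 307
FD 10: (-8,13.856) -> (-1.982,5.87) [heading=307, draw]
LT 60: heading 307 -> 7
RT 15: heading 7 -> 352
Final: pos=(-1.982,5.87), heading=352, 2 segment(s) drawn
Waypoints (3 total):
(0, 0)
(-8, 13.856)
(-1.982, 5.87)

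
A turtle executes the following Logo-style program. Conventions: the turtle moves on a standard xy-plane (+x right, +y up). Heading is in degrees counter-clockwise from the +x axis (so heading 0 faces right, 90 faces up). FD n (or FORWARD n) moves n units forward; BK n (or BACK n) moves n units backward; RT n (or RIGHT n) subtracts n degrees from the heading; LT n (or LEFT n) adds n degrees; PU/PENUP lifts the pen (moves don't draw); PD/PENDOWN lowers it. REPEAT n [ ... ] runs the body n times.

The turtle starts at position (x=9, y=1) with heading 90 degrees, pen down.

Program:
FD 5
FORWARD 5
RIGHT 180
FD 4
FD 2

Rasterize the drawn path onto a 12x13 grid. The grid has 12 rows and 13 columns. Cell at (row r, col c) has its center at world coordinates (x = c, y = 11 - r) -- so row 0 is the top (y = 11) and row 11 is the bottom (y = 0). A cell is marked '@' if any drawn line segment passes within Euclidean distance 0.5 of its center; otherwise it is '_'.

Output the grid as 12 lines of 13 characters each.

Answer: _________@___
_________@___
_________@___
_________@___
_________@___
_________@___
_________@___
_________@___
_________@___
_________@___
_________@___
_____________

Derivation:
Segment 0: (9,1) -> (9,6)
Segment 1: (9,6) -> (9,11)
Segment 2: (9,11) -> (9,7)
Segment 3: (9,7) -> (9,5)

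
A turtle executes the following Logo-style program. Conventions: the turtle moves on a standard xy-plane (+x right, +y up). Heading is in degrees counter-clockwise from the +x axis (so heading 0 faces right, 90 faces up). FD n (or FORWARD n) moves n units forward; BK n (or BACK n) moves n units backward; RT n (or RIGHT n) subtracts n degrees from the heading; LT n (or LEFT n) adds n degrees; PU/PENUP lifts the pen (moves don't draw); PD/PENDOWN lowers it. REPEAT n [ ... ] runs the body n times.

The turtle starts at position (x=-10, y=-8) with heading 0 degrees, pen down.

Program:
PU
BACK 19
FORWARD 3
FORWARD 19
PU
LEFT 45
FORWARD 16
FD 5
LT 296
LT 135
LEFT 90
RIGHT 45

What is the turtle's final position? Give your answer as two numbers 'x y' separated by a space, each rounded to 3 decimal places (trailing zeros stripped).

Executing turtle program step by step:
Start: pos=(-10,-8), heading=0, pen down
PU: pen up
BK 19: (-10,-8) -> (-29,-8) [heading=0, move]
FD 3: (-29,-8) -> (-26,-8) [heading=0, move]
FD 19: (-26,-8) -> (-7,-8) [heading=0, move]
PU: pen up
LT 45: heading 0 -> 45
FD 16: (-7,-8) -> (4.314,3.314) [heading=45, move]
FD 5: (4.314,3.314) -> (7.849,6.849) [heading=45, move]
LT 296: heading 45 -> 341
LT 135: heading 341 -> 116
LT 90: heading 116 -> 206
RT 45: heading 206 -> 161
Final: pos=(7.849,6.849), heading=161, 0 segment(s) drawn

Answer: 7.849 6.849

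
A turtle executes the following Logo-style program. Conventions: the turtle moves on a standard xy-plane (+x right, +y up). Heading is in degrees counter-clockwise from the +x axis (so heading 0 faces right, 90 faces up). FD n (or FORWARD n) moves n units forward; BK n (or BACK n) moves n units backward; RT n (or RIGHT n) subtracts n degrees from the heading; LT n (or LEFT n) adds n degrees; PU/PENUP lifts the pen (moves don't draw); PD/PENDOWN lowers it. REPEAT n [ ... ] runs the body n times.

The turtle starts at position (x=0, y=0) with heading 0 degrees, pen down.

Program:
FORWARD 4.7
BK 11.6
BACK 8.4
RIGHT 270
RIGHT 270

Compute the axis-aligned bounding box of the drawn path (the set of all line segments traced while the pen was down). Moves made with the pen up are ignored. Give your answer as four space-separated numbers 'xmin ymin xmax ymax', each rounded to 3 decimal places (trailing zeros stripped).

Executing turtle program step by step:
Start: pos=(0,0), heading=0, pen down
FD 4.7: (0,0) -> (4.7,0) [heading=0, draw]
BK 11.6: (4.7,0) -> (-6.9,0) [heading=0, draw]
BK 8.4: (-6.9,0) -> (-15.3,0) [heading=0, draw]
RT 270: heading 0 -> 90
RT 270: heading 90 -> 180
Final: pos=(-15.3,0), heading=180, 3 segment(s) drawn

Segment endpoints: x in {-15.3, -6.9, 0, 4.7}, y in {0}
xmin=-15.3, ymin=0, xmax=4.7, ymax=0

Answer: -15.3 0 4.7 0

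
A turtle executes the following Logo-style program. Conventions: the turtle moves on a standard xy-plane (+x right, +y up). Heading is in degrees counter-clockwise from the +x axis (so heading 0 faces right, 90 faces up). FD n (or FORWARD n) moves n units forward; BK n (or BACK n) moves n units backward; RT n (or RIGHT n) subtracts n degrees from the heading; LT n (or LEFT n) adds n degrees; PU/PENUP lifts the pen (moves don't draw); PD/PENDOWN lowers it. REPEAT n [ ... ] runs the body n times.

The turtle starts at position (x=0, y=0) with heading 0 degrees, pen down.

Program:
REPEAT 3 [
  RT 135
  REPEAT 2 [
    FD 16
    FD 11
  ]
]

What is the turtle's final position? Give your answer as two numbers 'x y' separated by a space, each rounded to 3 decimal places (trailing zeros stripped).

Executing turtle program step by step:
Start: pos=(0,0), heading=0, pen down
REPEAT 3 [
  -- iteration 1/3 --
  RT 135: heading 0 -> 225
  REPEAT 2 [
    -- iteration 1/2 --
    FD 16: (0,0) -> (-11.314,-11.314) [heading=225, draw]
    FD 11: (-11.314,-11.314) -> (-19.092,-19.092) [heading=225, draw]
    -- iteration 2/2 --
    FD 16: (-19.092,-19.092) -> (-30.406,-30.406) [heading=225, draw]
    FD 11: (-30.406,-30.406) -> (-38.184,-38.184) [heading=225, draw]
  ]
  -- iteration 2/3 --
  RT 135: heading 225 -> 90
  REPEAT 2 [
    -- iteration 1/2 --
    FD 16: (-38.184,-38.184) -> (-38.184,-22.184) [heading=90, draw]
    FD 11: (-38.184,-22.184) -> (-38.184,-11.184) [heading=90, draw]
    -- iteration 2/2 --
    FD 16: (-38.184,-11.184) -> (-38.184,4.816) [heading=90, draw]
    FD 11: (-38.184,4.816) -> (-38.184,15.816) [heading=90, draw]
  ]
  -- iteration 3/3 --
  RT 135: heading 90 -> 315
  REPEAT 2 [
    -- iteration 1/2 --
    FD 16: (-38.184,15.816) -> (-26.87,4.503) [heading=315, draw]
    FD 11: (-26.87,4.503) -> (-19.092,-3.276) [heading=315, draw]
    -- iteration 2/2 --
    FD 16: (-19.092,-3.276) -> (-7.778,-14.589) [heading=315, draw]
    FD 11: (-7.778,-14.589) -> (0,-22.368) [heading=315, draw]
  ]
]
Final: pos=(0,-22.368), heading=315, 12 segment(s) drawn

Answer: 0 -22.368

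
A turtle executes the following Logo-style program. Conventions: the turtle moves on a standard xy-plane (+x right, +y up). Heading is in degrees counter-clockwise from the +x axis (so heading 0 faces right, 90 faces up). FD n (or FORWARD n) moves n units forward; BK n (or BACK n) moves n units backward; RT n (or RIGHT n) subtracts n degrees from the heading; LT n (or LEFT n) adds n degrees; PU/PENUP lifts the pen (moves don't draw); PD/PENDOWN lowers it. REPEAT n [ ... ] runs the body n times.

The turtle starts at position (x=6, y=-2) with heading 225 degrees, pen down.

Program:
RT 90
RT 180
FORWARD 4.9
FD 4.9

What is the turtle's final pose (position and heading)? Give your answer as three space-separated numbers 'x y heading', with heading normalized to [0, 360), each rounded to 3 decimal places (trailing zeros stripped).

Answer: 12.93 -8.93 315

Derivation:
Executing turtle program step by step:
Start: pos=(6,-2), heading=225, pen down
RT 90: heading 225 -> 135
RT 180: heading 135 -> 315
FD 4.9: (6,-2) -> (9.465,-5.465) [heading=315, draw]
FD 4.9: (9.465,-5.465) -> (12.93,-8.93) [heading=315, draw]
Final: pos=(12.93,-8.93), heading=315, 2 segment(s) drawn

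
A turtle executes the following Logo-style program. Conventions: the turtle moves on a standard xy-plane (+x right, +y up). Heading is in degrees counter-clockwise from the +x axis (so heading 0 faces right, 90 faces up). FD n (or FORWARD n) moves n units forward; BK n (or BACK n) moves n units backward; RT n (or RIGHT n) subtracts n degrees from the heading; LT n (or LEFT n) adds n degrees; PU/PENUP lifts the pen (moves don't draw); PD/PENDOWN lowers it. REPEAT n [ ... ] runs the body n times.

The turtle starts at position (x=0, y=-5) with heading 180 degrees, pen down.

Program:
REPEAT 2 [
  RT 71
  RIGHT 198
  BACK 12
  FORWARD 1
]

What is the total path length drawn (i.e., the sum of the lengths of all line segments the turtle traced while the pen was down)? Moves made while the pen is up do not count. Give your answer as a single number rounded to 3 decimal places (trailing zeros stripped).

Executing turtle program step by step:
Start: pos=(0,-5), heading=180, pen down
REPEAT 2 [
  -- iteration 1/2 --
  RT 71: heading 180 -> 109
  RT 198: heading 109 -> 271
  BK 12: (0,-5) -> (-0.209,6.998) [heading=271, draw]
  FD 1: (-0.209,6.998) -> (-0.192,5.998) [heading=271, draw]
  -- iteration 2/2 --
  RT 71: heading 271 -> 200
  RT 198: heading 200 -> 2
  BK 12: (-0.192,5.998) -> (-12.185,5.58) [heading=2, draw]
  FD 1: (-12.185,5.58) -> (-11.185,5.614) [heading=2, draw]
]
Final: pos=(-11.185,5.614), heading=2, 4 segment(s) drawn

Segment lengths:
  seg 1: (0,-5) -> (-0.209,6.998), length = 12
  seg 2: (-0.209,6.998) -> (-0.192,5.998), length = 1
  seg 3: (-0.192,5.998) -> (-12.185,5.58), length = 12
  seg 4: (-12.185,5.58) -> (-11.185,5.614), length = 1
Total = 26

Answer: 26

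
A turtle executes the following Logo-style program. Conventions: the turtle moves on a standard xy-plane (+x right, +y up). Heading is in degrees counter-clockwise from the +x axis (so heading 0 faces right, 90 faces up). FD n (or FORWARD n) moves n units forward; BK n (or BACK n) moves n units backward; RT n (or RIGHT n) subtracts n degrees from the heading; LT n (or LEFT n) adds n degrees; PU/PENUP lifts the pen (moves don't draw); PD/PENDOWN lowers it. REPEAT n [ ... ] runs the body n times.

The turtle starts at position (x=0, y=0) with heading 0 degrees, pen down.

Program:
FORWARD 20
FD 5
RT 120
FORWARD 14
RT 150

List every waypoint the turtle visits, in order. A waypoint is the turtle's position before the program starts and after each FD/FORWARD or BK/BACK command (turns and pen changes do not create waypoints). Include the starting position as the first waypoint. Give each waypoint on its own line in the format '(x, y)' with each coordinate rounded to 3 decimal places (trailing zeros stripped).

Answer: (0, 0)
(20, 0)
(25, 0)
(18, -12.124)

Derivation:
Executing turtle program step by step:
Start: pos=(0,0), heading=0, pen down
FD 20: (0,0) -> (20,0) [heading=0, draw]
FD 5: (20,0) -> (25,0) [heading=0, draw]
RT 120: heading 0 -> 240
FD 14: (25,0) -> (18,-12.124) [heading=240, draw]
RT 150: heading 240 -> 90
Final: pos=(18,-12.124), heading=90, 3 segment(s) drawn
Waypoints (4 total):
(0, 0)
(20, 0)
(25, 0)
(18, -12.124)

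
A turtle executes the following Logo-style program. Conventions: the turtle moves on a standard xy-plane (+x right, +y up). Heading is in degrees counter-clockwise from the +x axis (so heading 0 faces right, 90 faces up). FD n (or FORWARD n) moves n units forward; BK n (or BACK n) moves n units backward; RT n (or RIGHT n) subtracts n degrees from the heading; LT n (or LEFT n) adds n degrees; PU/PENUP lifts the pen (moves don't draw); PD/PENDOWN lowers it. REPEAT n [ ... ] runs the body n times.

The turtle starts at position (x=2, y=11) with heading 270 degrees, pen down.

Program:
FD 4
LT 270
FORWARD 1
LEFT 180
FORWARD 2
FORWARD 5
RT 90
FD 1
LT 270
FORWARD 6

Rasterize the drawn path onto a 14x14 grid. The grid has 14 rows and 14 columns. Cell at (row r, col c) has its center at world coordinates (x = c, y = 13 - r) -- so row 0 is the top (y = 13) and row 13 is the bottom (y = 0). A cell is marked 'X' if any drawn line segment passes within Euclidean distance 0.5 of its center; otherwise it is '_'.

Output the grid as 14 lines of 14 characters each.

Answer: ______________
______________
__X___________
__X___________
__X___________
__X___________
_XXXXXXXX_____
__XXXXXXX_____
______________
______________
______________
______________
______________
______________

Derivation:
Segment 0: (2,11) -> (2,7)
Segment 1: (2,7) -> (1,7)
Segment 2: (1,7) -> (3,7)
Segment 3: (3,7) -> (8,7)
Segment 4: (8,7) -> (8,6)
Segment 5: (8,6) -> (2,6)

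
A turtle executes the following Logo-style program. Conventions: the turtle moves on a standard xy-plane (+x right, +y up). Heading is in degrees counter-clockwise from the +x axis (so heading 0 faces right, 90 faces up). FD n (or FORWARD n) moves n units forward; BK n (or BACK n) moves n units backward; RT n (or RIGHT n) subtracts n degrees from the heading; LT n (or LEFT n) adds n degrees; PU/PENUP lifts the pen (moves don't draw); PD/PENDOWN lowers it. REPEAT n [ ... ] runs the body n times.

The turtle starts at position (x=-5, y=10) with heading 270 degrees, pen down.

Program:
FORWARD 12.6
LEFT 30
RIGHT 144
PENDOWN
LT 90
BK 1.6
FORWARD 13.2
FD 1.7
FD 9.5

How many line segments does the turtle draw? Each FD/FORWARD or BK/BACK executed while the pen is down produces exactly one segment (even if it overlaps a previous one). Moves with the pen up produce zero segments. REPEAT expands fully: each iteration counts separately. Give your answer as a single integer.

Answer: 5

Derivation:
Executing turtle program step by step:
Start: pos=(-5,10), heading=270, pen down
FD 12.6: (-5,10) -> (-5,-2.6) [heading=270, draw]
LT 30: heading 270 -> 300
RT 144: heading 300 -> 156
PD: pen down
LT 90: heading 156 -> 246
BK 1.6: (-5,-2.6) -> (-4.349,-1.138) [heading=246, draw]
FD 13.2: (-4.349,-1.138) -> (-9.718,-13.197) [heading=246, draw]
FD 1.7: (-9.718,-13.197) -> (-10.41,-14.75) [heading=246, draw]
FD 9.5: (-10.41,-14.75) -> (-14.274,-23.429) [heading=246, draw]
Final: pos=(-14.274,-23.429), heading=246, 5 segment(s) drawn
Segments drawn: 5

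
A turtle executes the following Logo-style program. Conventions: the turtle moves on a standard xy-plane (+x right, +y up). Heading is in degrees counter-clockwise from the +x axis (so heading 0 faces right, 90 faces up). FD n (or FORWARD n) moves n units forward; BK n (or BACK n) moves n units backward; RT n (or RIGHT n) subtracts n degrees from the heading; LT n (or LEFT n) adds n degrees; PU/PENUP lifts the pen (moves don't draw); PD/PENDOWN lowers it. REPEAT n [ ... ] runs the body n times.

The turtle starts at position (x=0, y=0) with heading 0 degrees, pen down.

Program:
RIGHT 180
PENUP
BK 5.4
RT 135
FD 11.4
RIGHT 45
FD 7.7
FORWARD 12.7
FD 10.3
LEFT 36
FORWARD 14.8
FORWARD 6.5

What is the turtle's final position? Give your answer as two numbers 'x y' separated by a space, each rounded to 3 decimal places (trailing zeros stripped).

Answer: 61.393 20.581

Derivation:
Executing turtle program step by step:
Start: pos=(0,0), heading=0, pen down
RT 180: heading 0 -> 180
PU: pen up
BK 5.4: (0,0) -> (5.4,0) [heading=180, move]
RT 135: heading 180 -> 45
FD 11.4: (5.4,0) -> (13.461,8.061) [heading=45, move]
RT 45: heading 45 -> 0
FD 7.7: (13.461,8.061) -> (21.161,8.061) [heading=0, move]
FD 12.7: (21.161,8.061) -> (33.861,8.061) [heading=0, move]
FD 10.3: (33.861,8.061) -> (44.161,8.061) [heading=0, move]
LT 36: heading 0 -> 36
FD 14.8: (44.161,8.061) -> (56.134,16.76) [heading=36, move]
FD 6.5: (56.134,16.76) -> (61.393,20.581) [heading=36, move]
Final: pos=(61.393,20.581), heading=36, 0 segment(s) drawn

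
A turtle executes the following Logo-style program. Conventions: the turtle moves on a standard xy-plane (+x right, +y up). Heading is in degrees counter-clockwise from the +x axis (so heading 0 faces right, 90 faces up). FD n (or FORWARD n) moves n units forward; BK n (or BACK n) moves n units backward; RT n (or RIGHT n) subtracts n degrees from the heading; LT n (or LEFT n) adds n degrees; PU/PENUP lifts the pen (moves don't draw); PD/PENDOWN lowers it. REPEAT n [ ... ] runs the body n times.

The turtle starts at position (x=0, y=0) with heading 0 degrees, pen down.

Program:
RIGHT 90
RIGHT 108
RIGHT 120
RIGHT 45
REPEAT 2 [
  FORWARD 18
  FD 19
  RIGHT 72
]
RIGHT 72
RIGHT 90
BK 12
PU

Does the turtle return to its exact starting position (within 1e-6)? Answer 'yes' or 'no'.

Executing turtle program step by step:
Start: pos=(0,0), heading=0, pen down
RT 90: heading 0 -> 270
RT 108: heading 270 -> 162
RT 120: heading 162 -> 42
RT 45: heading 42 -> 357
REPEAT 2 [
  -- iteration 1/2 --
  FD 18: (0,0) -> (17.975,-0.942) [heading=357, draw]
  FD 19: (17.975,-0.942) -> (36.949,-1.936) [heading=357, draw]
  RT 72: heading 357 -> 285
  -- iteration 2/2 --
  FD 18: (36.949,-1.936) -> (41.608,-19.323) [heading=285, draw]
  FD 19: (41.608,-19.323) -> (46.526,-37.676) [heading=285, draw]
  RT 72: heading 285 -> 213
]
RT 72: heading 213 -> 141
RT 90: heading 141 -> 51
BK 12: (46.526,-37.676) -> (38.974,-47.001) [heading=51, draw]
PU: pen up
Final: pos=(38.974,-47.001), heading=51, 5 segment(s) drawn

Start position: (0, 0)
Final position: (38.974, -47.001)
Distance = 61.058; >= 1e-6 -> NOT closed

Answer: no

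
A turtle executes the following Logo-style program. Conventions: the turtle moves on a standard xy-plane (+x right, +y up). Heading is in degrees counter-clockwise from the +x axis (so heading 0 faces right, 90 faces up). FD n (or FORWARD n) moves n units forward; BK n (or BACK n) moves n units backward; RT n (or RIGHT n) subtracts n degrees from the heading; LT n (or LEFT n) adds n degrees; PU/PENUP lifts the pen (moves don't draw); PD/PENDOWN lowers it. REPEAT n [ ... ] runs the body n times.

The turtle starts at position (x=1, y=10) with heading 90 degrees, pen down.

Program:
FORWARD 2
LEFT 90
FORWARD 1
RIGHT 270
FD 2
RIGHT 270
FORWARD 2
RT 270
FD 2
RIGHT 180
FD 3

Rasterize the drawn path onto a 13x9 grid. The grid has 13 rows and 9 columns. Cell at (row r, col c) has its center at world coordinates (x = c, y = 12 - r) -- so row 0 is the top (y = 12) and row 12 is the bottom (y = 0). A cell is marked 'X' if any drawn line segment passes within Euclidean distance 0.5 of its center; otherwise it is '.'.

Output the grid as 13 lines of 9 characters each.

Segment 0: (1,10) -> (1,12)
Segment 1: (1,12) -> (0,12)
Segment 2: (0,12) -> (0,10)
Segment 3: (0,10) -> (2,10)
Segment 4: (2,10) -> (2,12)
Segment 5: (2,12) -> (2,9)

Answer: XXX......
XXX......
XXX......
..X......
.........
.........
.........
.........
.........
.........
.........
.........
.........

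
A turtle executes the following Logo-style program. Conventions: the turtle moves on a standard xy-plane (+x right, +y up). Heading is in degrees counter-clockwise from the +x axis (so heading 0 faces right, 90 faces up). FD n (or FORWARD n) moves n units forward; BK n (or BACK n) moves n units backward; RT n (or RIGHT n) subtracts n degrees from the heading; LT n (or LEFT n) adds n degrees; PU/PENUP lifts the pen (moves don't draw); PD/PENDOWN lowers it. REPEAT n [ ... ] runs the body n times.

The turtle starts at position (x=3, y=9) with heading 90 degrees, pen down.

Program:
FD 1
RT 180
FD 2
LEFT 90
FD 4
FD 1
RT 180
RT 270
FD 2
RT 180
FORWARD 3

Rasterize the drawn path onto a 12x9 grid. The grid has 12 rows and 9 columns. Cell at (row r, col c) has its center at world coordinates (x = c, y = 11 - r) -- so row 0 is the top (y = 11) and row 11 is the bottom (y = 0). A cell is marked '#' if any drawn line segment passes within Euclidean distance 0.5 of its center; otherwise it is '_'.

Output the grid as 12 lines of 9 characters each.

Segment 0: (3,9) -> (3,10)
Segment 1: (3,10) -> (3,8)
Segment 2: (3,8) -> (7,8)
Segment 3: (7,8) -> (8,8)
Segment 4: (8,8) -> (8,6)
Segment 5: (8,6) -> (8,9)

Answer: _________
___#_____
___#____#
___######
________#
________#
_________
_________
_________
_________
_________
_________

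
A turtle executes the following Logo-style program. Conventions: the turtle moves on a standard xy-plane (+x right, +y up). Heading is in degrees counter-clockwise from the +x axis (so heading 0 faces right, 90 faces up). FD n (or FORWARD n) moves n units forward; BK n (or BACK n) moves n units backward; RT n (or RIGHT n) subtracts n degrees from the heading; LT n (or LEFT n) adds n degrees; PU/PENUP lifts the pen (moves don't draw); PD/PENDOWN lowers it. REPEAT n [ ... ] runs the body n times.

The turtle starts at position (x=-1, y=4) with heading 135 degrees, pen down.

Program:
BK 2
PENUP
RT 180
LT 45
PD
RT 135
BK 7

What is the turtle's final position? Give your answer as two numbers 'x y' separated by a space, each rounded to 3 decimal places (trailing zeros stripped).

Executing turtle program step by step:
Start: pos=(-1,4), heading=135, pen down
BK 2: (-1,4) -> (0.414,2.586) [heading=135, draw]
PU: pen up
RT 180: heading 135 -> 315
LT 45: heading 315 -> 0
PD: pen down
RT 135: heading 0 -> 225
BK 7: (0.414,2.586) -> (5.364,7.536) [heading=225, draw]
Final: pos=(5.364,7.536), heading=225, 2 segment(s) drawn

Answer: 5.364 7.536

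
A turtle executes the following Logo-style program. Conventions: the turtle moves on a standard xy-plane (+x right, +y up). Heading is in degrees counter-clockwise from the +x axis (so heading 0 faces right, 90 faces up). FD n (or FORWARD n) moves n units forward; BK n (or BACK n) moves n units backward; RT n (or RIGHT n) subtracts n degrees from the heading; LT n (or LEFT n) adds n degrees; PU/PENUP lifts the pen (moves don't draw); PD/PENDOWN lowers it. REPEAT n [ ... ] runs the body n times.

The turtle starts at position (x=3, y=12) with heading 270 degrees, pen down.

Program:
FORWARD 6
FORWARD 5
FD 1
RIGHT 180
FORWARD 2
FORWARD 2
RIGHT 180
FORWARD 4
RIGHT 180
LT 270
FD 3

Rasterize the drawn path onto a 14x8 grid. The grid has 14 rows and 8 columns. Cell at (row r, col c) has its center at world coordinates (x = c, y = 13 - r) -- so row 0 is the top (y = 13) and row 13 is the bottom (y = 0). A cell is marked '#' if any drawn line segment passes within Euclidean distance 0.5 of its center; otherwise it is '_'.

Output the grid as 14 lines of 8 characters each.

Segment 0: (3,12) -> (3,6)
Segment 1: (3,6) -> (3,1)
Segment 2: (3,1) -> (3,0)
Segment 3: (3,0) -> (3,2)
Segment 4: (3,2) -> (3,4)
Segment 5: (3,4) -> (3,0)
Segment 6: (3,0) -> (6,0)

Answer: ________
___#____
___#____
___#____
___#____
___#____
___#____
___#____
___#____
___#____
___#____
___#____
___#____
___####_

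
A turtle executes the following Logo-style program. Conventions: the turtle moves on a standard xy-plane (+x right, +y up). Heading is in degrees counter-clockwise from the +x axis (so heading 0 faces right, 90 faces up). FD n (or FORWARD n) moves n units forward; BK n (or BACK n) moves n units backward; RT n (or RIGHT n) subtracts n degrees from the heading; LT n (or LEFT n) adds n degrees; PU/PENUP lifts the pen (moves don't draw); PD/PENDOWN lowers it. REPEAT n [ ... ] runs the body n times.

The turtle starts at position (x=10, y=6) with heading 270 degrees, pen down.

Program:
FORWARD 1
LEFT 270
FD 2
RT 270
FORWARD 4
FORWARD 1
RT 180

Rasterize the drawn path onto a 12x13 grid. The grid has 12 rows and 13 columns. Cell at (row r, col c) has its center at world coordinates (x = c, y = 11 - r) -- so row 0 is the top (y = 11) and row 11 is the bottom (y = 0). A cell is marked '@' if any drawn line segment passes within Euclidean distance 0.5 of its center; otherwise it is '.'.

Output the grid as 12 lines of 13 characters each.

Segment 0: (10,6) -> (10,5)
Segment 1: (10,5) -> (8,5)
Segment 2: (8,5) -> (8,1)
Segment 3: (8,1) -> (8,0)

Answer: .............
.............
.............
.............
.............
..........@..
........@@@..
........@....
........@....
........@....
........@....
........@....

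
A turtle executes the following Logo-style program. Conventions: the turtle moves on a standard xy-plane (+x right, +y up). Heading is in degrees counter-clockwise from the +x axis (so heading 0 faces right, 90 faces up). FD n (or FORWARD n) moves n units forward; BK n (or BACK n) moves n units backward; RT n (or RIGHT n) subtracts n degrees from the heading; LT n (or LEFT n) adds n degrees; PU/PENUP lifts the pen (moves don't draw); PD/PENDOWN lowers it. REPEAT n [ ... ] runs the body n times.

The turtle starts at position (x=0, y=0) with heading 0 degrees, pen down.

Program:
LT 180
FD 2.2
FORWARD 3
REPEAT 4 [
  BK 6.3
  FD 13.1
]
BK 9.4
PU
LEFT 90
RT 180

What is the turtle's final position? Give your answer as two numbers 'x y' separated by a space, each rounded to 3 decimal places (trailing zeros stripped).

Executing turtle program step by step:
Start: pos=(0,0), heading=0, pen down
LT 180: heading 0 -> 180
FD 2.2: (0,0) -> (-2.2,0) [heading=180, draw]
FD 3: (-2.2,0) -> (-5.2,0) [heading=180, draw]
REPEAT 4 [
  -- iteration 1/4 --
  BK 6.3: (-5.2,0) -> (1.1,0) [heading=180, draw]
  FD 13.1: (1.1,0) -> (-12,0) [heading=180, draw]
  -- iteration 2/4 --
  BK 6.3: (-12,0) -> (-5.7,0) [heading=180, draw]
  FD 13.1: (-5.7,0) -> (-18.8,0) [heading=180, draw]
  -- iteration 3/4 --
  BK 6.3: (-18.8,0) -> (-12.5,0) [heading=180, draw]
  FD 13.1: (-12.5,0) -> (-25.6,0) [heading=180, draw]
  -- iteration 4/4 --
  BK 6.3: (-25.6,0) -> (-19.3,0) [heading=180, draw]
  FD 13.1: (-19.3,0) -> (-32.4,0) [heading=180, draw]
]
BK 9.4: (-32.4,0) -> (-23,0) [heading=180, draw]
PU: pen up
LT 90: heading 180 -> 270
RT 180: heading 270 -> 90
Final: pos=(-23,0), heading=90, 11 segment(s) drawn

Answer: -23 0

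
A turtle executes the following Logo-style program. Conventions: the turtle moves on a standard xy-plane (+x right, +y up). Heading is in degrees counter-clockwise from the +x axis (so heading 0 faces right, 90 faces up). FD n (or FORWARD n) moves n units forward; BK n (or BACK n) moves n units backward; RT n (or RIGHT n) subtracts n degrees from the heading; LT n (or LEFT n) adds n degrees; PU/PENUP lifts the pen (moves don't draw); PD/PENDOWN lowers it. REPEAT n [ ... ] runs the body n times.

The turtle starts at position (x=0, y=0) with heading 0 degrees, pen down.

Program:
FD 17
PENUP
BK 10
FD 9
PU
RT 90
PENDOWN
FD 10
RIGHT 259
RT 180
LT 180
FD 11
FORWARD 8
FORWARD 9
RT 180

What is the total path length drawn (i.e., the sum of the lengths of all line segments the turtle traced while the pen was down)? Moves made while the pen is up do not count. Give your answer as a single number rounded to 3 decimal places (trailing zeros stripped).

Answer: 55

Derivation:
Executing turtle program step by step:
Start: pos=(0,0), heading=0, pen down
FD 17: (0,0) -> (17,0) [heading=0, draw]
PU: pen up
BK 10: (17,0) -> (7,0) [heading=0, move]
FD 9: (7,0) -> (16,0) [heading=0, move]
PU: pen up
RT 90: heading 0 -> 270
PD: pen down
FD 10: (16,0) -> (16,-10) [heading=270, draw]
RT 259: heading 270 -> 11
RT 180: heading 11 -> 191
LT 180: heading 191 -> 11
FD 11: (16,-10) -> (26.798,-7.901) [heading=11, draw]
FD 8: (26.798,-7.901) -> (34.651,-6.375) [heading=11, draw]
FD 9: (34.651,-6.375) -> (43.486,-4.657) [heading=11, draw]
RT 180: heading 11 -> 191
Final: pos=(43.486,-4.657), heading=191, 5 segment(s) drawn

Segment lengths:
  seg 1: (0,0) -> (17,0), length = 17
  seg 2: (16,0) -> (16,-10), length = 10
  seg 3: (16,-10) -> (26.798,-7.901), length = 11
  seg 4: (26.798,-7.901) -> (34.651,-6.375), length = 8
  seg 5: (34.651,-6.375) -> (43.486,-4.657), length = 9
Total = 55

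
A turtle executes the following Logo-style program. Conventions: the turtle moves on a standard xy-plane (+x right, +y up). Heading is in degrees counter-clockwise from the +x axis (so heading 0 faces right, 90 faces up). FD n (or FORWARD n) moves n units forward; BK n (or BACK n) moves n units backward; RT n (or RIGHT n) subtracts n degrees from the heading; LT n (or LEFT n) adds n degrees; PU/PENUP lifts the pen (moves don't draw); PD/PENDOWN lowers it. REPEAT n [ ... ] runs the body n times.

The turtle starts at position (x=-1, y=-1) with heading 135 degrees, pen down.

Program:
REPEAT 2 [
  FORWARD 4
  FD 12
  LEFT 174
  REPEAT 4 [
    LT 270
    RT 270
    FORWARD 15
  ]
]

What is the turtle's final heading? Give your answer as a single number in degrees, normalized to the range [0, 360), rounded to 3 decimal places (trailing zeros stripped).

Executing turtle program step by step:
Start: pos=(-1,-1), heading=135, pen down
REPEAT 2 [
  -- iteration 1/2 --
  FD 4: (-1,-1) -> (-3.828,1.828) [heading=135, draw]
  FD 12: (-3.828,1.828) -> (-12.314,10.314) [heading=135, draw]
  LT 174: heading 135 -> 309
  REPEAT 4 [
    -- iteration 1/4 --
    LT 270: heading 309 -> 219
    RT 270: heading 219 -> 309
    FD 15: (-12.314,10.314) -> (-2.874,-1.343) [heading=309, draw]
    -- iteration 2/4 --
    LT 270: heading 309 -> 219
    RT 270: heading 219 -> 309
    FD 15: (-2.874,-1.343) -> (6.566,-13.001) [heading=309, draw]
    -- iteration 3/4 --
    LT 270: heading 309 -> 219
    RT 270: heading 219 -> 309
    FD 15: (6.566,-13.001) -> (16.006,-24.658) [heading=309, draw]
    -- iteration 4/4 --
    LT 270: heading 309 -> 219
    RT 270: heading 219 -> 309
    FD 15: (16.006,-24.658) -> (25.446,-36.315) [heading=309, draw]
  ]
  -- iteration 2/2 --
  FD 4: (25.446,-36.315) -> (27.963,-39.424) [heading=309, draw]
  FD 12: (27.963,-39.424) -> (35.515,-48.749) [heading=309, draw]
  LT 174: heading 309 -> 123
  REPEAT 4 [
    -- iteration 1/4 --
    LT 270: heading 123 -> 33
    RT 270: heading 33 -> 123
    FD 15: (35.515,-48.749) -> (27.345,-36.169) [heading=123, draw]
    -- iteration 2/4 --
    LT 270: heading 123 -> 33
    RT 270: heading 33 -> 123
    FD 15: (27.345,-36.169) -> (19.175,-23.589) [heading=123, draw]
    -- iteration 3/4 --
    LT 270: heading 123 -> 33
    RT 270: heading 33 -> 123
    FD 15: (19.175,-23.589) -> (11.006,-11.009) [heading=123, draw]
    -- iteration 4/4 --
    LT 270: heading 123 -> 33
    RT 270: heading 33 -> 123
    FD 15: (11.006,-11.009) -> (2.836,1.571) [heading=123, draw]
  ]
]
Final: pos=(2.836,1.571), heading=123, 12 segment(s) drawn

Answer: 123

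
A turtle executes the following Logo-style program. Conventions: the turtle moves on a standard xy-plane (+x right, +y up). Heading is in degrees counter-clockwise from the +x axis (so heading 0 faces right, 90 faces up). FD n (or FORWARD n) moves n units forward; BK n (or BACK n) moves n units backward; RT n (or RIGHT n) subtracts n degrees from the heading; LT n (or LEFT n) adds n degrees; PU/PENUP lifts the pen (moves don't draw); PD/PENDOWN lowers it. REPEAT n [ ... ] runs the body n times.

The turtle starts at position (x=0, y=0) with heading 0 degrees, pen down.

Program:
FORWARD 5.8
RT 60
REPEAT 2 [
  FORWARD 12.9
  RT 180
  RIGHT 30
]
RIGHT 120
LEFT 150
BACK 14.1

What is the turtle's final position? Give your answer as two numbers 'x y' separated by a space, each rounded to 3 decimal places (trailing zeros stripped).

Answer: 12.25 15.828

Derivation:
Executing turtle program step by step:
Start: pos=(0,0), heading=0, pen down
FD 5.8: (0,0) -> (5.8,0) [heading=0, draw]
RT 60: heading 0 -> 300
REPEAT 2 [
  -- iteration 1/2 --
  FD 12.9: (5.8,0) -> (12.25,-11.172) [heading=300, draw]
  RT 180: heading 300 -> 120
  RT 30: heading 120 -> 90
  -- iteration 2/2 --
  FD 12.9: (12.25,-11.172) -> (12.25,1.728) [heading=90, draw]
  RT 180: heading 90 -> 270
  RT 30: heading 270 -> 240
]
RT 120: heading 240 -> 120
LT 150: heading 120 -> 270
BK 14.1: (12.25,1.728) -> (12.25,15.828) [heading=270, draw]
Final: pos=(12.25,15.828), heading=270, 4 segment(s) drawn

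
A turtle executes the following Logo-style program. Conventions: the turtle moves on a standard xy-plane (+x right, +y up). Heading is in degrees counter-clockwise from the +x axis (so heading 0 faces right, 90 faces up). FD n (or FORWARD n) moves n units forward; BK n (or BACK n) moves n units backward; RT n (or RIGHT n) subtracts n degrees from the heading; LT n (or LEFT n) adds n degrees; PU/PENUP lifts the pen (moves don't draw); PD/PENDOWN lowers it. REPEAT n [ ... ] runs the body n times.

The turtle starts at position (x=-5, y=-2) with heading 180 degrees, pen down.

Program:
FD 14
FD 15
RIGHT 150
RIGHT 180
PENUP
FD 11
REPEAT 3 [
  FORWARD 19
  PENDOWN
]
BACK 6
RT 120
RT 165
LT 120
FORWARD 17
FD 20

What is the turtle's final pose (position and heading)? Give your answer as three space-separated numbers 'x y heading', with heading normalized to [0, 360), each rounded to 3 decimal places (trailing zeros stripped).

Executing turtle program step by step:
Start: pos=(-5,-2), heading=180, pen down
FD 14: (-5,-2) -> (-19,-2) [heading=180, draw]
FD 15: (-19,-2) -> (-34,-2) [heading=180, draw]
RT 150: heading 180 -> 30
RT 180: heading 30 -> 210
PU: pen up
FD 11: (-34,-2) -> (-43.526,-7.5) [heading=210, move]
REPEAT 3 [
  -- iteration 1/3 --
  FD 19: (-43.526,-7.5) -> (-59.981,-17) [heading=210, move]
  PD: pen down
  -- iteration 2/3 --
  FD 19: (-59.981,-17) -> (-76.435,-26.5) [heading=210, draw]
  PD: pen down
  -- iteration 3/3 --
  FD 19: (-76.435,-26.5) -> (-92.89,-36) [heading=210, draw]
  PD: pen down
]
BK 6: (-92.89,-36) -> (-87.694,-33) [heading=210, draw]
RT 120: heading 210 -> 90
RT 165: heading 90 -> 285
LT 120: heading 285 -> 45
FD 17: (-87.694,-33) -> (-75.673,-20.979) [heading=45, draw]
FD 20: (-75.673,-20.979) -> (-61.531,-6.837) [heading=45, draw]
Final: pos=(-61.531,-6.837), heading=45, 7 segment(s) drawn

Answer: -61.531 -6.837 45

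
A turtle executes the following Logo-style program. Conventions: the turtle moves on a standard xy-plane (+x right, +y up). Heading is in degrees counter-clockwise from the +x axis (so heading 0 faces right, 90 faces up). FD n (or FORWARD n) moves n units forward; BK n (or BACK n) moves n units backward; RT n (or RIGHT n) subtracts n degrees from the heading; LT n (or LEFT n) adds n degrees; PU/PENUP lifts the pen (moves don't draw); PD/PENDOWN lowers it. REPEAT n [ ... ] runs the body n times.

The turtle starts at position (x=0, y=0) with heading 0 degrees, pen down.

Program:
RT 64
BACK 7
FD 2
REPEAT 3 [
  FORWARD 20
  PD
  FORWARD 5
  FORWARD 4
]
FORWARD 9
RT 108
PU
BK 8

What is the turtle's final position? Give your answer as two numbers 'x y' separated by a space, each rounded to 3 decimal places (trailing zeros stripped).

Answer: 47.814 -80.677

Derivation:
Executing turtle program step by step:
Start: pos=(0,0), heading=0, pen down
RT 64: heading 0 -> 296
BK 7: (0,0) -> (-3.069,6.292) [heading=296, draw]
FD 2: (-3.069,6.292) -> (-2.192,4.494) [heading=296, draw]
REPEAT 3 [
  -- iteration 1/3 --
  FD 20: (-2.192,4.494) -> (6.576,-13.482) [heading=296, draw]
  PD: pen down
  FD 5: (6.576,-13.482) -> (8.767,-17.976) [heading=296, draw]
  FD 4: (8.767,-17.976) -> (10.521,-21.571) [heading=296, draw]
  -- iteration 2/3 --
  FD 20: (10.521,-21.571) -> (19.288,-39.547) [heading=296, draw]
  PD: pen down
  FD 5: (19.288,-39.547) -> (21.48,-44.041) [heading=296, draw]
  FD 4: (21.48,-44.041) -> (23.234,-47.636) [heading=296, draw]
  -- iteration 3/3 --
  FD 20: (23.234,-47.636) -> (32.001,-65.612) [heading=296, draw]
  PD: pen down
  FD 5: (32.001,-65.612) -> (34.193,-70.106) [heading=296, draw]
  FD 4: (34.193,-70.106) -> (35.946,-73.701) [heading=296, draw]
]
FD 9: (35.946,-73.701) -> (39.892,-81.79) [heading=296, draw]
RT 108: heading 296 -> 188
PU: pen up
BK 8: (39.892,-81.79) -> (47.814,-80.677) [heading=188, move]
Final: pos=(47.814,-80.677), heading=188, 12 segment(s) drawn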